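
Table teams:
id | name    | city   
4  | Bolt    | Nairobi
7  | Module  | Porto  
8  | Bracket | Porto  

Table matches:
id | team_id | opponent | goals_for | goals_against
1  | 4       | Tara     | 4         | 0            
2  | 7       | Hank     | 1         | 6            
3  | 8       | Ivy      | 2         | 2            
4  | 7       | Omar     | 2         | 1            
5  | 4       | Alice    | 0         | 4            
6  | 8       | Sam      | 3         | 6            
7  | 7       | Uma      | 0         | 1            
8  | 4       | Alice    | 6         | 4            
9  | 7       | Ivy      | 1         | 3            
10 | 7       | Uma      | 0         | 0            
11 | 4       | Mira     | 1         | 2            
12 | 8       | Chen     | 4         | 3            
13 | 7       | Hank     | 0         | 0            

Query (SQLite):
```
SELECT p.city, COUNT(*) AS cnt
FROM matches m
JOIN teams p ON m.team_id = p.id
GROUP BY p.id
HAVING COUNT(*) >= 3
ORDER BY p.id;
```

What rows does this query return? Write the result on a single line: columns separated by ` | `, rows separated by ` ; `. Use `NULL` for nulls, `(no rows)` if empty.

Join each matches row to its teams via team_id.
Group joined rows by teams.id; compute COUNT(*) per group.
HAVING: keep groups with count ≥ 3.
  4: ids {1, 5, 8, 11} → COUNT(*)=4
  7: ids {2, 4, 7, 9, 10, 13} → COUNT(*)=6
  8: ids {3, 6, 12} → COUNT(*)=3

Nairobi | 4 ; Porto | 6 ; Porto | 3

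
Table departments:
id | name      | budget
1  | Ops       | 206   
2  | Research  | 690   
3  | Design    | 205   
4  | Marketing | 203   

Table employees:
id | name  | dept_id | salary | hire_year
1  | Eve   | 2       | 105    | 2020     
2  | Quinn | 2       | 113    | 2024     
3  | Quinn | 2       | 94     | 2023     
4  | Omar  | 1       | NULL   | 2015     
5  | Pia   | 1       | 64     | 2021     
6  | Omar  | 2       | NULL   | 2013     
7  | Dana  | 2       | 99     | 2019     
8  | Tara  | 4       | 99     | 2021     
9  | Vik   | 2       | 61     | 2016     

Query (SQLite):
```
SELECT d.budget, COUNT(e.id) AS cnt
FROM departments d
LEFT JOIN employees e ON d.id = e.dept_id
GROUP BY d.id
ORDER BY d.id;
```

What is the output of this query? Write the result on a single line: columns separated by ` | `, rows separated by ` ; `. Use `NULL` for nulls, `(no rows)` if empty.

206 | 2 ; 690 | 6 ; 205 | 0 ; 203 | 1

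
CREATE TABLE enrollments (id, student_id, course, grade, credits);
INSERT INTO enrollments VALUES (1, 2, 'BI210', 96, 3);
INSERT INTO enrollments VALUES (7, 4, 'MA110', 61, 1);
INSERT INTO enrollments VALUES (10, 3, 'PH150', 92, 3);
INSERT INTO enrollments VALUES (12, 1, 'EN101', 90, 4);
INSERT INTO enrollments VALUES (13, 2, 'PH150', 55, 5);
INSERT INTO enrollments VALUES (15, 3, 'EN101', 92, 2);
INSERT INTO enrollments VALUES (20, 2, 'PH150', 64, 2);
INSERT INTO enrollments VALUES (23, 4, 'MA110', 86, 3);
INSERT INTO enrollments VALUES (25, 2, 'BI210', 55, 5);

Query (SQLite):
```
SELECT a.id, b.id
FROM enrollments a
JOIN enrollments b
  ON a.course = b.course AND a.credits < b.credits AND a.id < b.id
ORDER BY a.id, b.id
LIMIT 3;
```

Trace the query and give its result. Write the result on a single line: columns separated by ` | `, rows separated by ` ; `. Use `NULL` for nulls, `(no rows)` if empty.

1 | 25 ; 7 | 23 ; 10 | 13

Pairs (a,b) with same course, a.credits < b.credits, a.id < b.id.
course groups: BI210:{1,25} EN101:{12,15} MA110:{7,23} PH150:{10,13,20}
Ordered by (a.id, b.id); first 3.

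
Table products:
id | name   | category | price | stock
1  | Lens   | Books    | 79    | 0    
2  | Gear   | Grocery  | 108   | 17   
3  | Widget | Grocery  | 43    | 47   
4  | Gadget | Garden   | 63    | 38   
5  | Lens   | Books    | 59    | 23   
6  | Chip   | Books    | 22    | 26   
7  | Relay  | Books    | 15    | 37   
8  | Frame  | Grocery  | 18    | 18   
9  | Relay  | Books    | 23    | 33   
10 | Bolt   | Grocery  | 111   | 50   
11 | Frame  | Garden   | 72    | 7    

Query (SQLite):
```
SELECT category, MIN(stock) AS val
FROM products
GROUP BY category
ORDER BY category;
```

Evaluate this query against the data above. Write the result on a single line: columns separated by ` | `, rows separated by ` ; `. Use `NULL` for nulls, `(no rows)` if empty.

Books | 0 ; Garden | 7 ; Grocery | 17

Partition products by category; compute MIN(stock) within each group.
  Books: ids {1, 5, 6, 7, 9} → MIN(stock)=0
  Garden: ids {4, 11} → MIN(stock)=7
  Grocery: ids {2, 3, 8, 10} → MIN(stock)=17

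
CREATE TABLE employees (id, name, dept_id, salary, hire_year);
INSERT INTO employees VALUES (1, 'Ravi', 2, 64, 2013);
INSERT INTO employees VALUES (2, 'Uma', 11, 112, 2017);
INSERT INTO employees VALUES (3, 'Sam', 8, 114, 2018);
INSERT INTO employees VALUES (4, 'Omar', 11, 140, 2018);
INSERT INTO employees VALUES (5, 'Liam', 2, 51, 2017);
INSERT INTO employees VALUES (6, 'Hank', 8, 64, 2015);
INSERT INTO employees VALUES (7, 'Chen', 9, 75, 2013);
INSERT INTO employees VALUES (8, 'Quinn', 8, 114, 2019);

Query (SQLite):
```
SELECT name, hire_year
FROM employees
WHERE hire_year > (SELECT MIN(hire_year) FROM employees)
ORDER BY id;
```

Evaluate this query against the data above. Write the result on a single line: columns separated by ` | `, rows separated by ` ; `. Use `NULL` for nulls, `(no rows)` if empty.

Scalar subquery: MIN(hire_year) over all employees rows = 2013.
Keep rows where hire_year > that value.

Uma | 2017 ; Sam | 2018 ; Omar | 2018 ; Liam | 2017 ; Hank | 2015 ; Quinn | 2019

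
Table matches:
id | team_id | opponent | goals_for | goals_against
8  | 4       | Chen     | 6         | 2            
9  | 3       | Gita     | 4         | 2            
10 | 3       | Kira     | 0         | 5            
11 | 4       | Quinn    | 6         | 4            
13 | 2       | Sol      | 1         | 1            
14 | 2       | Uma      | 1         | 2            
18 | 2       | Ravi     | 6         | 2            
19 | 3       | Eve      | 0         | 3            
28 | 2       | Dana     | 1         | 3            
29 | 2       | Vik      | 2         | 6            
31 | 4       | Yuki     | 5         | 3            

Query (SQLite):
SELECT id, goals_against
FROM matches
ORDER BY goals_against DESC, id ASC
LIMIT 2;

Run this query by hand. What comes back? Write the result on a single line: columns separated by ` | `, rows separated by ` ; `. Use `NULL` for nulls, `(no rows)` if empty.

29 | 6 ; 10 | 5

Sort by goals_against desc, tiebreak id asc: (6, id=29), (5, id=10), (4, id=11), (3, id=19), (3, id=28) …. Take first 2.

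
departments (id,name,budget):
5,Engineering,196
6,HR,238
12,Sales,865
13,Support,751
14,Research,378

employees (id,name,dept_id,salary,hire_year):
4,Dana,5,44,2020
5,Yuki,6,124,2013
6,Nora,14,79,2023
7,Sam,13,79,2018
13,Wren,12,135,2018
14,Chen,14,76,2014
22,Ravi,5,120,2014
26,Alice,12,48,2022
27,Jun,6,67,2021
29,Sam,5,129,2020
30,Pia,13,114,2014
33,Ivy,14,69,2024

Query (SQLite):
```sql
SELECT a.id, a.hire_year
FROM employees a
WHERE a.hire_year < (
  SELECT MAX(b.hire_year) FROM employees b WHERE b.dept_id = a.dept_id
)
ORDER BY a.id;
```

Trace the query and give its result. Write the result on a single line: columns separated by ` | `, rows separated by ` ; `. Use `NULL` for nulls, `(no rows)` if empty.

5 | 2013 ; 6 | 2023 ; 13 | 2018 ; 14 | 2014 ; 22 | 2014 ; 30 | 2014

For each employees row a, compute MAX(hire_year) over rows sharing a.dept_id.
Keep row a if a.hire_year < that per-group MAX.
  dept_id=5: MAX(hire_year) = 2020
  dept_id=6: MAX(hire_year) = 2021
  dept_id=12: MAX(hire_year) = 2022
  dept_id=13: MAX(hire_year) = 2018
  dept_id=14: MAX(hire_year) = 2024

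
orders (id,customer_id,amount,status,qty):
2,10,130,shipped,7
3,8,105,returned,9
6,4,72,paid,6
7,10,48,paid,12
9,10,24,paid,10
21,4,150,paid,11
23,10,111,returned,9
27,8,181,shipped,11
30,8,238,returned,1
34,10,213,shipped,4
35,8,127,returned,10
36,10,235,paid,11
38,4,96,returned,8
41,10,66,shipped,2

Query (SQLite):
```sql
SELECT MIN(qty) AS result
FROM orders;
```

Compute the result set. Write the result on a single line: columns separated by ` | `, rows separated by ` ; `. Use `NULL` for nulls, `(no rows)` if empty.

1

All qty values: [7, 9, 6, 12, 10, 11, 9, 11, 1, 4, 10, 11, 8, 2].
MIN of non-NULL values = 1.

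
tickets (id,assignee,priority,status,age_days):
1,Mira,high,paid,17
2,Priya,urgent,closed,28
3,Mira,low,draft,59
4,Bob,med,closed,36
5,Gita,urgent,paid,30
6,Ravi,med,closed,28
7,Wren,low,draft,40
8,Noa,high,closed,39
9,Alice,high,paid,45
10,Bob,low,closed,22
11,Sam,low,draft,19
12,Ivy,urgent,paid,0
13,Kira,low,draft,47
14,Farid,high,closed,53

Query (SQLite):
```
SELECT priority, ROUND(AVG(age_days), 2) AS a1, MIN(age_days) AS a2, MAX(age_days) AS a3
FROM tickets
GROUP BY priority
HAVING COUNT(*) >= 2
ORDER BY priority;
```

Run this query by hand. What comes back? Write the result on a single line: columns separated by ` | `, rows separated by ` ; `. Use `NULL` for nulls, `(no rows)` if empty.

Group tickets by priority.
Per group compute: ROUND(AVG(age_days), 2), MIN(age_days), MAX(age_days).
HAVING: drop groups with fewer than 2 rows.
  high: ids {1, 8, 9, 14} → ROUND(AVG(age_days), 2)=38.5, MIN(age_days)=17, MAX(age_days)=53
  low: ids {3, 7, 10, 11, 13} → ROUND(AVG(age_days), 2)=37.4, MIN(age_days)=19, MAX(age_days)=59
  med: ids {4, 6} → ROUND(AVG(age_days), 2)=32, MIN(age_days)=28, MAX(age_days)=36
  urgent: ids {2, 5, 12} → ROUND(AVG(age_days), 2)=19.33, MIN(age_days)=0, MAX(age_days)=30

high | 38.5 | 17 | 53 ; low | 37.4 | 19 | 59 ; med | 32 | 28 | 36 ; urgent | 19.33 | 0 | 30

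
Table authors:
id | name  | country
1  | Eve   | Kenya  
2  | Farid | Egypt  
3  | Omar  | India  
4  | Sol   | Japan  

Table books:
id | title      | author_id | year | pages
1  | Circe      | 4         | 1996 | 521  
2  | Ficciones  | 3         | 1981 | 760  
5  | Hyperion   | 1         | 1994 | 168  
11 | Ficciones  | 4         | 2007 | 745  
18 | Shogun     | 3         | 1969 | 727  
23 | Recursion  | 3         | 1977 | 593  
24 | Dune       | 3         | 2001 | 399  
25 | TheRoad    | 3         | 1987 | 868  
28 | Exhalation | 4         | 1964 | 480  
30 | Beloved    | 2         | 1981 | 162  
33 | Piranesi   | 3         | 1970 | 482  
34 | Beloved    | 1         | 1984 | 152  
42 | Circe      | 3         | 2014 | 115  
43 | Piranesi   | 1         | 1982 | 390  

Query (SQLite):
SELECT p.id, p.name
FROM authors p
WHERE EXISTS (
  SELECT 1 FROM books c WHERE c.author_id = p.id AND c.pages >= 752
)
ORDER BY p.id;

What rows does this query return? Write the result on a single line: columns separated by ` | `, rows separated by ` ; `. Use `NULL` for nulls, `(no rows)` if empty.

For each authors row, check whether any books with matching author_id has pages >= 752.
Keep rows where that is true.

3 | Omar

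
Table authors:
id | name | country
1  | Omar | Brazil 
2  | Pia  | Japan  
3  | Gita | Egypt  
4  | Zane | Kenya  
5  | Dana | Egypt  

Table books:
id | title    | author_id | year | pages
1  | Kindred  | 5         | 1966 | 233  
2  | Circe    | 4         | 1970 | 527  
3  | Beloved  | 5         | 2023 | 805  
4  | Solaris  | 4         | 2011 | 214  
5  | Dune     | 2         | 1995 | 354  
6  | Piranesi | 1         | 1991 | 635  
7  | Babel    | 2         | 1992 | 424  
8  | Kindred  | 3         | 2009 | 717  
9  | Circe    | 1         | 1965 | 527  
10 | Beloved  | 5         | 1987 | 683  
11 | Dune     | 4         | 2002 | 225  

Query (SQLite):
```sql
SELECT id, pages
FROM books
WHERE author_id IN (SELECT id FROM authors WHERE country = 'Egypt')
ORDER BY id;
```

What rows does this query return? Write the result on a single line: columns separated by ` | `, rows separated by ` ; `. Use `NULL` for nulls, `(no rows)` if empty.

1 | 233 ; 3 | 805 ; 8 | 717 ; 10 | 683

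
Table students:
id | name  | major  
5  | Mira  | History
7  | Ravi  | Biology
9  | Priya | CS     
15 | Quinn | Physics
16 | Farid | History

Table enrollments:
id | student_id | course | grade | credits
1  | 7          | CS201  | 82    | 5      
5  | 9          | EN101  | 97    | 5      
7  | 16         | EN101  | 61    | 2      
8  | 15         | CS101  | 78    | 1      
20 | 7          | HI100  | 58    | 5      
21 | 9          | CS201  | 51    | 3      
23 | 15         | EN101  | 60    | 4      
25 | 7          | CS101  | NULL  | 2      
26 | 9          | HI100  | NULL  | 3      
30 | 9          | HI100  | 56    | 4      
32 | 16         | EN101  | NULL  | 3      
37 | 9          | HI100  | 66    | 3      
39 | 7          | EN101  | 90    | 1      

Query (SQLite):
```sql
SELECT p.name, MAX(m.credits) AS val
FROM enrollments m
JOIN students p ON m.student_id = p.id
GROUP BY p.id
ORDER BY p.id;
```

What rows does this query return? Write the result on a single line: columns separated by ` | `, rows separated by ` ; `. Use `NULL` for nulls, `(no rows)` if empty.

Join each enrollments row to its students via student_id.
Group joined rows by students.id; compute MAX(m.credits) per group.
  7: ids {1, 20, 25, 39} → MAX(m.credits)=5
  9: ids {5, 21, 26, 30, 37} → MAX(m.credits)=5
  15: ids {8, 23} → MAX(m.credits)=4
  16: ids {7, 32} → MAX(m.credits)=3

Ravi | 5 ; Priya | 5 ; Quinn | 4 ; Farid | 3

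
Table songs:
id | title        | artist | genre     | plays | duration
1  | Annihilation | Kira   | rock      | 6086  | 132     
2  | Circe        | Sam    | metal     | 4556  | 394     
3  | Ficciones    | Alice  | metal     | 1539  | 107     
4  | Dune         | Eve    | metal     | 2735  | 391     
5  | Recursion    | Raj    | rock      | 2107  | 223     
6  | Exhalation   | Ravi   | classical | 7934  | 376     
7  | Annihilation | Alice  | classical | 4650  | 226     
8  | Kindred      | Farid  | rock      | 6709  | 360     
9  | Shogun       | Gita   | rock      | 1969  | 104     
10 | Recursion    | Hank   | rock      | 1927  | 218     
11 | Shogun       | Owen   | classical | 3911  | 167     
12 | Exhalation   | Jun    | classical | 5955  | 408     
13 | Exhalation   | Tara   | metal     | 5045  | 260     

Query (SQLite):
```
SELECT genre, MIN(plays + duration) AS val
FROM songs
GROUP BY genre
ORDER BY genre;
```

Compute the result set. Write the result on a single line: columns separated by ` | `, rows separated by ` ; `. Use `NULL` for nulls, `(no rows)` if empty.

classical | 4078 ; metal | 1646 ; rock | 2073

For each row compute plays + duration.
Group by genre; take MIN of the expression per group.
  classical: ids {6, 7, 11, 12} → MIN(plays + duration)=4078
  metal: ids {2, 3, 4, 13} → MIN(plays + duration)=1646
  rock: ids {1, 5, 8, 9, 10} → MIN(plays + duration)=2073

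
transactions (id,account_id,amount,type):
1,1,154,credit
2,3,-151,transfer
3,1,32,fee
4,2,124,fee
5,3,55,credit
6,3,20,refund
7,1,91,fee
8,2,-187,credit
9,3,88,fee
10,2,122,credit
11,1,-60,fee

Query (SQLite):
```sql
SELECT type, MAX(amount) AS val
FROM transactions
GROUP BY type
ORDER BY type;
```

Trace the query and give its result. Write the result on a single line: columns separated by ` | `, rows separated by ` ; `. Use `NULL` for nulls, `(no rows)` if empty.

Partition transactions by type; compute MAX(amount) within each group.
  credit: ids {1, 5, 8, 10} → MAX(amount)=154
  fee: ids {3, 4, 7, 9, 11} → MAX(amount)=124
  refund: ids {6} → MAX(amount)=20
  transfer: ids {2} → MAX(amount)=-151

credit | 154 ; fee | 124 ; refund | 20 ; transfer | -151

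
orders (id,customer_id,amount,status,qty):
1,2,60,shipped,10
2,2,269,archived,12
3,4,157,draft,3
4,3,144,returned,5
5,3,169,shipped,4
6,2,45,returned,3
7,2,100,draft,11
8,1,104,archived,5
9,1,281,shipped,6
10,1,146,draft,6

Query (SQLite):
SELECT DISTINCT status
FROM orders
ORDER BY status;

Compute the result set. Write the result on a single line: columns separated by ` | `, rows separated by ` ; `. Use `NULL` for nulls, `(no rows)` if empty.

archived ; draft ; returned ; shipped

Collect distinct status values from orders.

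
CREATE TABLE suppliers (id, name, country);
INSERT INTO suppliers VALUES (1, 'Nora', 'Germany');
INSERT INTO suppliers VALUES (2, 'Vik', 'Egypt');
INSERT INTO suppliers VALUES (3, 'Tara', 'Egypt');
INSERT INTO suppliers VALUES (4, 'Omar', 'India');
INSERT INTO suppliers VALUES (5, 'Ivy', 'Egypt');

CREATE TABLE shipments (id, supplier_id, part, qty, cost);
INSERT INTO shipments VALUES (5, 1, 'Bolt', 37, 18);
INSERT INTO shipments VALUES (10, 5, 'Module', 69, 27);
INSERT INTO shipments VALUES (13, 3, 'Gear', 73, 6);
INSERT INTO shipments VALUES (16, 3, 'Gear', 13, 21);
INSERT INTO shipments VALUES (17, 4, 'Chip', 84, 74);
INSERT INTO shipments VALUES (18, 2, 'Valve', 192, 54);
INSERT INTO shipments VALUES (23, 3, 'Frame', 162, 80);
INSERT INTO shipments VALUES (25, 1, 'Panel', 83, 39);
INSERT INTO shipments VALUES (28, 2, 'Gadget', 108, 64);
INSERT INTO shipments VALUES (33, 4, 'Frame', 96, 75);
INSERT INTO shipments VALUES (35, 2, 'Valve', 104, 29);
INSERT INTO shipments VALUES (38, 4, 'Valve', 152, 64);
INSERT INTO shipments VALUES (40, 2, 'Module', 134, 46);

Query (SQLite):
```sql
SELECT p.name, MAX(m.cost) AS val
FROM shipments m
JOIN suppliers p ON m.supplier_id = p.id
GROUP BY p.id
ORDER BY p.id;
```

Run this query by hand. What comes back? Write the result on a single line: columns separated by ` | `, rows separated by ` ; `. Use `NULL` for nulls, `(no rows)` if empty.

Join each shipments row to its suppliers via supplier_id.
Group joined rows by suppliers.id; compute MAX(m.cost) per group.
  1: ids {5, 25} → MAX(m.cost)=39
  2: ids {18, 28, 35, 40} → MAX(m.cost)=64
  3: ids {13, 16, 23} → MAX(m.cost)=80
  4: ids {17, 33, 38} → MAX(m.cost)=75
  5: ids {10} → MAX(m.cost)=27

Nora | 39 ; Vik | 64 ; Tara | 80 ; Omar | 75 ; Ivy | 27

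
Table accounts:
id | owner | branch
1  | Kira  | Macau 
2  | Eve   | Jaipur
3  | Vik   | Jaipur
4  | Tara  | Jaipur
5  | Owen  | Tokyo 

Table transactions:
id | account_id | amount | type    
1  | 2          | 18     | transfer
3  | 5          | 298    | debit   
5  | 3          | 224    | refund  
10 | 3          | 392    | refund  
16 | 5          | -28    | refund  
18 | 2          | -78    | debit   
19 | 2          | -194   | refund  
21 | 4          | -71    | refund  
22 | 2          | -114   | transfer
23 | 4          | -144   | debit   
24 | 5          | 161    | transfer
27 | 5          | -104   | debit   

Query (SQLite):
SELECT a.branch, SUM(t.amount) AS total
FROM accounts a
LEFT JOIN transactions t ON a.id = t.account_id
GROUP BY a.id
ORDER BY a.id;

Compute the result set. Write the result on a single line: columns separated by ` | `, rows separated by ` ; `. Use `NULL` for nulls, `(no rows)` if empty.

LEFT JOIN keeps every accounts row; unmatched ones get NULL for transactions columns.
Group by accounts.id and compute SUM(t.amount). SUM over an all-NULL group is NULL.
  1: ids {—} → SUM(t.amount)=NULL
  2: ids {1, 18, 19, 22} → SUM(t.amount)=-368
  3: ids {5, 10} → SUM(t.amount)=616
  4: ids {21, 23} → SUM(t.amount)=-215
  5: ids {3, 16, 24, 27} → SUM(t.amount)=327

Macau | NULL ; Jaipur | -368 ; Jaipur | 616 ; Jaipur | -215 ; Tokyo | 327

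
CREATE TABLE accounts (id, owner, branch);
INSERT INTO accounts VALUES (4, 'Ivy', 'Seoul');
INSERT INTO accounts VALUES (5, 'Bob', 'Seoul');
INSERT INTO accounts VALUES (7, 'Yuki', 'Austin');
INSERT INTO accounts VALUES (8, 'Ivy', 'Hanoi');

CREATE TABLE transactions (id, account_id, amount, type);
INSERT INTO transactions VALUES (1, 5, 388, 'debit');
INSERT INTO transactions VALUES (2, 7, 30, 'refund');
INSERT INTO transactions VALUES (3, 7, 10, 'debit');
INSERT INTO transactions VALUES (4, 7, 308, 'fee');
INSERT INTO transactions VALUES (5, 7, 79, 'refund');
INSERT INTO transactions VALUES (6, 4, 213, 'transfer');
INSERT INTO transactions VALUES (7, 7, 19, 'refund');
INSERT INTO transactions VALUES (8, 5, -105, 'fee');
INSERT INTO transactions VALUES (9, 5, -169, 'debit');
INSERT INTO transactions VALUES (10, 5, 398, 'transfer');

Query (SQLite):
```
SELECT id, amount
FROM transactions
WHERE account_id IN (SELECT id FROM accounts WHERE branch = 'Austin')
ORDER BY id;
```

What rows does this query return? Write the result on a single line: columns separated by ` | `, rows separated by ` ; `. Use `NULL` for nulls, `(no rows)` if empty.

2 | 30 ; 3 | 10 ; 4 | 308 ; 5 | 79 ; 7 | 19

Inner query: accounts.id where branch = 'Austin'.
Outer: keep transactions rows whose account_id is in that set.
Inner query → {7}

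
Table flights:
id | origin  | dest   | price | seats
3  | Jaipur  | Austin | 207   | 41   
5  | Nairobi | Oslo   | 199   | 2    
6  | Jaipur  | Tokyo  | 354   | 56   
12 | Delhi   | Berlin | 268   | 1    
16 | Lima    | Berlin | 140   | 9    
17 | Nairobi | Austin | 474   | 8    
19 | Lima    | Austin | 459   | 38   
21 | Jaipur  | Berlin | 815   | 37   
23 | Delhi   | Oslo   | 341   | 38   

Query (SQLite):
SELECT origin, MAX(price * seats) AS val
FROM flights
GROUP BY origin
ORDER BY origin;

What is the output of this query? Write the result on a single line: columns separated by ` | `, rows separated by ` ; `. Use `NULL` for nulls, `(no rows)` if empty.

Delhi | 12958 ; Jaipur | 30155 ; Lima | 17442 ; Nairobi | 3792

For each row compute price * seats.
Group by origin; take MAX of the expression per group.
  Delhi: ids {12, 23} → MAX(price * seats)=12958
  Jaipur: ids {3, 6, 21} → MAX(price * seats)=30155
  Lima: ids {16, 19} → MAX(price * seats)=17442
  Nairobi: ids {5, 17} → MAX(price * seats)=3792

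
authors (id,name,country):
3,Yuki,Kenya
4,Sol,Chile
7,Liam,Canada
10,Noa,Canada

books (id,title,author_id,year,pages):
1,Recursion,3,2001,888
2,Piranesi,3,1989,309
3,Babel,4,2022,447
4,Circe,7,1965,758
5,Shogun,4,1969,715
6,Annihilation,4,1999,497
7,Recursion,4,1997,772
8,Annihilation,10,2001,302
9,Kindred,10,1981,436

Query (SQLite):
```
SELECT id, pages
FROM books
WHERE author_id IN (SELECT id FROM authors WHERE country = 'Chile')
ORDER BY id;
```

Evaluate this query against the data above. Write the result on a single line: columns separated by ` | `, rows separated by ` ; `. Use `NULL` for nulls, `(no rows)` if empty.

Inner query: authors.id where country = 'Chile'.
Outer: keep books rows whose author_id is in that set.
Inner query → {4}

3 | 447 ; 5 | 715 ; 6 | 497 ; 7 | 772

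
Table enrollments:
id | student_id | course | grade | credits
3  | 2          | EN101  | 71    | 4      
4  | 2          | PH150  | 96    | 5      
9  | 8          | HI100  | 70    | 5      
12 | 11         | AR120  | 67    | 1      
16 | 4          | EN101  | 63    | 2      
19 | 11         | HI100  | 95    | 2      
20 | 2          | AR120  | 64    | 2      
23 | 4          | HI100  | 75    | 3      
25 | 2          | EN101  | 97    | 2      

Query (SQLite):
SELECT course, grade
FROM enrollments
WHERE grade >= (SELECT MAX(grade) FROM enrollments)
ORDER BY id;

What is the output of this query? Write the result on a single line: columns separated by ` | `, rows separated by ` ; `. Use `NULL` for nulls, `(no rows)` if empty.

Scalar subquery: MAX(grade) over all enrollments rows = 97.
Keep rows where grade >= that value.

EN101 | 97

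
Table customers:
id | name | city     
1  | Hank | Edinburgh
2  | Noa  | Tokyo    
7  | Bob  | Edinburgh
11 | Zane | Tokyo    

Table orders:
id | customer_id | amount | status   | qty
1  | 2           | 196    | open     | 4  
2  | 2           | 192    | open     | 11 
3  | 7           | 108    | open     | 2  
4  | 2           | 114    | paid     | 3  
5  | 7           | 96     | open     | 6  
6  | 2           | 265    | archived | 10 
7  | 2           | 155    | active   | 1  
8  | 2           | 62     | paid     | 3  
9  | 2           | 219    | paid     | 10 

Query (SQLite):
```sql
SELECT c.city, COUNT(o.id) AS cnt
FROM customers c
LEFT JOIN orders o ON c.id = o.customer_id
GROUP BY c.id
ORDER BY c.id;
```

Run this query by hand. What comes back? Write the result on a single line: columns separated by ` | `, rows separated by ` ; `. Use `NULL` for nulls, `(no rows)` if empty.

Edinburgh | 0 ; Tokyo | 7 ; Edinburgh | 2 ; Tokyo | 0

LEFT JOIN keeps every customers row; unmatched ones get NULL for orders columns.
Group by customers.id and compute COUNT(o.id). COUNT(col) of an all-NULL group is 0.
  1: ids {—} → COUNT(o.id)=0
  2: ids {1, 2, 4, 6, 7, 8, 9} → COUNT(o.id)=7
  7: ids {3, 5} → COUNT(o.id)=2
  11: ids {—} → COUNT(o.id)=0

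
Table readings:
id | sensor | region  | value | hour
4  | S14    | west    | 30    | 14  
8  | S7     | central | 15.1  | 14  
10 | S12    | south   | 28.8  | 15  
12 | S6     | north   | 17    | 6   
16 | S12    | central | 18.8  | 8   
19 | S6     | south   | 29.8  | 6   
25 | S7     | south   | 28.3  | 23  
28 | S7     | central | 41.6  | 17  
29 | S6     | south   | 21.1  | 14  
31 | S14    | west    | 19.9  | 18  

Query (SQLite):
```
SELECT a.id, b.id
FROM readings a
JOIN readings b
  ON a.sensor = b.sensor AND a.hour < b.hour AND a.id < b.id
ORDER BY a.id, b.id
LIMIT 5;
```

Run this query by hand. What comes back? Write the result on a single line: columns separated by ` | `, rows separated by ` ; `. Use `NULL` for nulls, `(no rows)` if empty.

4 | 31 ; 8 | 25 ; 8 | 28 ; 12 | 29 ; 19 | 29

Pairs (a,b) with same sensor, a.hour < b.hour, a.id < b.id.
sensor groups: S12:{10,16} S14:{4,31} S6:{12,19,29} S7:{8,25,28}
Ordered by (a.id, b.id); first 5.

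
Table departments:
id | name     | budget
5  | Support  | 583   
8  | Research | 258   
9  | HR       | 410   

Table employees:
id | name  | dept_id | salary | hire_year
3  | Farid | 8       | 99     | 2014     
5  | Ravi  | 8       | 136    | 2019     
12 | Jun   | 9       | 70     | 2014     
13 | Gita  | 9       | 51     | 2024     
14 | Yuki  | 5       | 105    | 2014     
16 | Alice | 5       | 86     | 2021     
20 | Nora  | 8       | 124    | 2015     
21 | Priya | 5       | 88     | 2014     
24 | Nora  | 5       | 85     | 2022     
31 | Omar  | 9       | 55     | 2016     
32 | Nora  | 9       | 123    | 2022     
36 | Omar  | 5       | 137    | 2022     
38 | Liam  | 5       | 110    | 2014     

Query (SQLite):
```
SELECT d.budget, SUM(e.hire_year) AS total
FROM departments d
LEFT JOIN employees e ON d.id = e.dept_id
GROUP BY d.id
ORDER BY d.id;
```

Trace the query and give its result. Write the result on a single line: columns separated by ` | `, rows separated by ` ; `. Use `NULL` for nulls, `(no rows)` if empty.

583 | 12107 ; 258 | 6048 ; 410 | 8076

LEFT JOIN keeps every departments row; unmatched ones get NULL for employees columns.
Group by departments.id and compute SUM(e.hire_year). SUM over an all-NULL group is NULL.
  5: ids {14, 16, 21, 24, 36, 38} → SUM(e.hire_year)=12107
  8: ids {3, 5, 20} → SUM(e.hire_year)=6048
  9: ids {12, 13, 31, 32} → SUM(e.hire_year)=8076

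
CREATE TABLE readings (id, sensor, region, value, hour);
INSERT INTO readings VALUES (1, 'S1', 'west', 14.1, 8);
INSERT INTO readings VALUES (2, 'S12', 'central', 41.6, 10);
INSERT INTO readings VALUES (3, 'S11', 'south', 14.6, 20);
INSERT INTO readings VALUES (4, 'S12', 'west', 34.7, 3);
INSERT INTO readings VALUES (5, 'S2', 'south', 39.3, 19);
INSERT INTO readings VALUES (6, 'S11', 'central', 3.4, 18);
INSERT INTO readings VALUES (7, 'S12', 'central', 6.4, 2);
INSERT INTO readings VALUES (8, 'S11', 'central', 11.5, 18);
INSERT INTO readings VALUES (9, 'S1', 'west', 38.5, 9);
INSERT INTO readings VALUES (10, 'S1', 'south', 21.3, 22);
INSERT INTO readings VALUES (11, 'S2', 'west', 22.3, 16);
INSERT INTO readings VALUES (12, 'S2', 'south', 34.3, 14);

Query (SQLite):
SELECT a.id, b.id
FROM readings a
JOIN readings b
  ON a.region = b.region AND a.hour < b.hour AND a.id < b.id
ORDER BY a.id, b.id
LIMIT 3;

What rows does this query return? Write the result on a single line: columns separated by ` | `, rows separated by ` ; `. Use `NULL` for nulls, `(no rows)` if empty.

1 | 9 ; 1 | 11 ; 2 | 6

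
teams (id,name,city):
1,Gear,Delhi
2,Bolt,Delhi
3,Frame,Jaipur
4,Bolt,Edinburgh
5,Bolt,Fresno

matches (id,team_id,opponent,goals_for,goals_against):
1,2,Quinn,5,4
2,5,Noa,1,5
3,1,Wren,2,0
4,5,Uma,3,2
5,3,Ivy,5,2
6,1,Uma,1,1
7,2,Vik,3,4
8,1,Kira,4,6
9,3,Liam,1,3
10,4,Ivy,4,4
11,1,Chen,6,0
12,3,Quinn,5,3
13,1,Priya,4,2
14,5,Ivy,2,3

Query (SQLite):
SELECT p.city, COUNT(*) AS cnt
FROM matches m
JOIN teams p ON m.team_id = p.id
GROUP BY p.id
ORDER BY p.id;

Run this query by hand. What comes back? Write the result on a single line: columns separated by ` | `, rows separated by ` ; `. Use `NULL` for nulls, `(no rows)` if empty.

Delhi | 5 ; Delhi | 2 ; Jaipur | 3 ; Edinburgh | 1 ; Fresno | 3

Join each matches row to its teams via team_id.
Group joined rows by teams.id; compute COUNT(*) per group.
  1: ids {3, 6, 8, 11, 13} → COUNT(*)=5
  2: ids {1, 7} → COUNT(*)=2
  3: ids {5, 9, 12} → COUNT(*)=3
  4: ids {10} → COUNT(*)=1
  5: ids {2, 4, 14} → COUNT(*)=3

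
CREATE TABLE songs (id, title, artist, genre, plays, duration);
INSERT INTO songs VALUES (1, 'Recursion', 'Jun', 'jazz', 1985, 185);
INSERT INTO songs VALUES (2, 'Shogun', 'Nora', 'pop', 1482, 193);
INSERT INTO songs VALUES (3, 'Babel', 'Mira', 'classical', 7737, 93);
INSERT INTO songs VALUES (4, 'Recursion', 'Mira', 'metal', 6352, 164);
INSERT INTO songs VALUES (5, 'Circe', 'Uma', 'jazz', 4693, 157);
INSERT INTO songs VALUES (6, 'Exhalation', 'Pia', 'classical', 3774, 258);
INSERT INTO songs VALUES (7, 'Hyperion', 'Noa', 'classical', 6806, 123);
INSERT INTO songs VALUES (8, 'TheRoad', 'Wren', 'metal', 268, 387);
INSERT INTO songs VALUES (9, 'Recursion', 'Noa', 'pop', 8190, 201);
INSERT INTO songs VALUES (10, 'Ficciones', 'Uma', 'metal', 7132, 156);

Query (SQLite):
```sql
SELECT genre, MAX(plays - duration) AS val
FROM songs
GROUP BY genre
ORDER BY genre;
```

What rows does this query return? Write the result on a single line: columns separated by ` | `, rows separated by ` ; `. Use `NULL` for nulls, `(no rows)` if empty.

For each row compute plays - duration.
Group by genre; take MAX of the expression per group.
  classical: ids {3, 6, 7} → MAX(plays - duration)=7644
  jazz: ids {1, 5} → MAX(plays - duration)=4536
  metal: ids {4, 8, 10} → MAX(plays - duration)=6976
  pop: ids {2, 9} → MAX(plays - duration)=7989

classical | 7644 ; jazz | 4536 ; metal | 6976 ; pop | 7989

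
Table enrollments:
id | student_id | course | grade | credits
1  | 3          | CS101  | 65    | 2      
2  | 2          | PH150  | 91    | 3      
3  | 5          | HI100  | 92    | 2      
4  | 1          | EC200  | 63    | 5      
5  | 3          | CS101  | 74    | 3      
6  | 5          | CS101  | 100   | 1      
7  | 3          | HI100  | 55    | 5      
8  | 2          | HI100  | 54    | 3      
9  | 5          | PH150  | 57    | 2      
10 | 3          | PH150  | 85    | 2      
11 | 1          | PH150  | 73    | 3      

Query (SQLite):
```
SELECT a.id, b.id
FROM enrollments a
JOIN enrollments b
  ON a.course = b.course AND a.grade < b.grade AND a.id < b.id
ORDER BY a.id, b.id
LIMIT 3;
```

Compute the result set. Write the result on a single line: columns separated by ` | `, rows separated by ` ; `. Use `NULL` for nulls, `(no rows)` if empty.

1 | 5 ; 1 | 6 ; 5 | 6

Pairs (a,b) with same course, a.grade < b.grade, a.id < b.id.
course groups: CS101:{1,5,6} EC200:{4} HI100:{3,7,8} PH150:{2,9,10,11}
Ordered by (a.id, b.id); first 3.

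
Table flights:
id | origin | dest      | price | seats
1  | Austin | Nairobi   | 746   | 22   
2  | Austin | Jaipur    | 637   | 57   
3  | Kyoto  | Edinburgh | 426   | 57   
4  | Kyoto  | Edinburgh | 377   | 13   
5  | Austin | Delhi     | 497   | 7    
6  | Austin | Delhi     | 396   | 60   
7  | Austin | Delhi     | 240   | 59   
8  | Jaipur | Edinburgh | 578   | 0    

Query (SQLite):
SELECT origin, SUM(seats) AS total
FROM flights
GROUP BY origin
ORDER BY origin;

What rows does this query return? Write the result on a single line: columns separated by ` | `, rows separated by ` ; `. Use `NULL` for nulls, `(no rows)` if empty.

Austin | 205 ; Jaipur | 0 ; Kyoto | 70

Partition flights by origin; compute SUM(seats) within each group.
  Austin: ids {1, 2, 5, 6, 7} → SUM(seats)=205
  Jaipur: ids {8} → SUM(seats)=0
  Kyoto: ids {3, 4} → SUM(seats)=70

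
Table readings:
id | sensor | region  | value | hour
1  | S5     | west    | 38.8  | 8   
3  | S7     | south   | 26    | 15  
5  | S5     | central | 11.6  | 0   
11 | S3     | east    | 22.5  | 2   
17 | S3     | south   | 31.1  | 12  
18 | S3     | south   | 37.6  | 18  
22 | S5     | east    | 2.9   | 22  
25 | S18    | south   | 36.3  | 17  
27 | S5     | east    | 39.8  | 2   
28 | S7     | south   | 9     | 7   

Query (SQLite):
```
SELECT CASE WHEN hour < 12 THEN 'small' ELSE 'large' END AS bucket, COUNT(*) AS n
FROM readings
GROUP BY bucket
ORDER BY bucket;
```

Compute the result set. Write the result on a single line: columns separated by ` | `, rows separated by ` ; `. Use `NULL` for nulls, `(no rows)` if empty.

large | 5 ; small | 5

Bucket rows by hour < 12 → 'small' else 'large'; count each bucket.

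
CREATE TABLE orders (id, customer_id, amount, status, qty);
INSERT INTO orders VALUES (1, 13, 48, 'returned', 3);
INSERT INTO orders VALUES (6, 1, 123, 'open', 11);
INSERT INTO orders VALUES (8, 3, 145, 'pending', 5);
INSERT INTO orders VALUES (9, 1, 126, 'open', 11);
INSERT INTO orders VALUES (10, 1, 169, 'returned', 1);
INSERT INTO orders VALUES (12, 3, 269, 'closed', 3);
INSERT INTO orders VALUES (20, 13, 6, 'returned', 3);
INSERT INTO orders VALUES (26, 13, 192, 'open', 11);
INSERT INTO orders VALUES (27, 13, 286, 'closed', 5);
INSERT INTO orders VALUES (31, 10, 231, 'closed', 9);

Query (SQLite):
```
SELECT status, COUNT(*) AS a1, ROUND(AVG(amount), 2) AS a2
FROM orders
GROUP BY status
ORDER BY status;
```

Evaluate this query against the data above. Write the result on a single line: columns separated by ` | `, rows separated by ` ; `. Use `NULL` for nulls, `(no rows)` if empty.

Group orders by status.
Per group compute: COUNT(*), ROUND(AVG(amount), 2).
  closed: ids {12, 27, 31} → COUNT(*)=3, ROUND(AVG(amount), 2)=262
  open: ids {6, 9, 26} → COUNT(*)=3, ROUND(AVG(amount), 2)=147
  pending: ids {8} → COUNT(*)=1, ROUND(AVG(amount), 2)=145
  returned: ids {1, 10, 20} → COUNT(*)=3, ROUND(AVG(amount), 2)=74.33

closed | 3 | 262 ; open | 3 | 147 ; pending | 1 | 145 ; returned | 3 | 74.33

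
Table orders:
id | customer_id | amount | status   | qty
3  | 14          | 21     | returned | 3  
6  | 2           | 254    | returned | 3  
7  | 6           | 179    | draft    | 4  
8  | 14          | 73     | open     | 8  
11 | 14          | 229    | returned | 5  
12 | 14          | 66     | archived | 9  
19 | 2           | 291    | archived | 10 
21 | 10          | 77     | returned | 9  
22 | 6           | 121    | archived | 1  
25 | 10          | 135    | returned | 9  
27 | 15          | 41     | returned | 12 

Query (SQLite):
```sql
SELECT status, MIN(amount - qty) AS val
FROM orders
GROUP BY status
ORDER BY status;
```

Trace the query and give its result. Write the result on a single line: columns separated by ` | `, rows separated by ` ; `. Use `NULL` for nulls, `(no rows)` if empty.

For each row compute amount - qty.
Group by status; take MIN of the expression per group.
  archived: ids {12, 19, 22} → MIN(amount - qty)=57
  draft: ids {7} → MIN(amount - qty)=175
  open: ids {8} → MIN(amount - qty)=65
  returned: ids {3, 6, 11, 21, 25, 27} → MIN(amount - qty)=18

archived | 57 ; draft | 175 ; open | 65 ; returned | 18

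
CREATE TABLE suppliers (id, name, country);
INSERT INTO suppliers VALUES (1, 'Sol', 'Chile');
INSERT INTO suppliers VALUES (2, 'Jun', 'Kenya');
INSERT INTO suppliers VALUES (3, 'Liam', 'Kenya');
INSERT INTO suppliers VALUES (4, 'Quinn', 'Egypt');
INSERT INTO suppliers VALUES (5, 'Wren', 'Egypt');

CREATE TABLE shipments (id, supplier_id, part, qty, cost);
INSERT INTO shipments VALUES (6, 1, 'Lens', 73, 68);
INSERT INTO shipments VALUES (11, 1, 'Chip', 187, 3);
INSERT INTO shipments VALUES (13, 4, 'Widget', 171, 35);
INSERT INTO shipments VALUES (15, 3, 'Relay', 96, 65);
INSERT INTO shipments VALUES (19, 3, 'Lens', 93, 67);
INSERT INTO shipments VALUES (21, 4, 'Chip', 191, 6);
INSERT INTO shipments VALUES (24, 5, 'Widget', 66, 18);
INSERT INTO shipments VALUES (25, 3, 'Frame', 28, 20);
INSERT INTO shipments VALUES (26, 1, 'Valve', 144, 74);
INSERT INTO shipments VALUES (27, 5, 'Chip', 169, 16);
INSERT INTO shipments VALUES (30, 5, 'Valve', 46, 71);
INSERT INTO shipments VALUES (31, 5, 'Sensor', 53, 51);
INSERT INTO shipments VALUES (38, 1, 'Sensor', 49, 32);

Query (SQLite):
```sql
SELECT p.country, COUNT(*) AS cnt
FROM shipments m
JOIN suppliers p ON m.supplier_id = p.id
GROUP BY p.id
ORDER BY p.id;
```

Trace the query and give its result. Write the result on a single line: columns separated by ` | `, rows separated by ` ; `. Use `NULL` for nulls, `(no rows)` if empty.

Join each shipments row to its suppliers via supplier_id.
Group joined rows by suppliers.id; compute COUNT(*) per group.
  1: ids {6, 11, 26, 38} → COUNT(*)=4
  3: ids {15, 19, 25} → COUNT(*)=3
  4: ids {13, 21} → COUNT(*)=2
  5: ids {24, 27, 30, 31} → COUNT(*)=4

Chile | 4 ; Kenya | 3 ; Egypt | 2 ; Egypt | 4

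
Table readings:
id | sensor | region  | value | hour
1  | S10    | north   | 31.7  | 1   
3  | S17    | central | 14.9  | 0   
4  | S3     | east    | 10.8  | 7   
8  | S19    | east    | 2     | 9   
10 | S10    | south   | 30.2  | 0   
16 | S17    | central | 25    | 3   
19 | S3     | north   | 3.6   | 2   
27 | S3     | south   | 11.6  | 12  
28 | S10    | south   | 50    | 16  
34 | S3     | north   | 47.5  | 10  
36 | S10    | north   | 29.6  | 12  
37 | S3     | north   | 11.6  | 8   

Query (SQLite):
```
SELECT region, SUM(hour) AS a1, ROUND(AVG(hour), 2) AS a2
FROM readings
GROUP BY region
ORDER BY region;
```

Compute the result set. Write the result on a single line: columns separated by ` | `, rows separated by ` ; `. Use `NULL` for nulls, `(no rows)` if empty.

central | 3 | 1.5 ; east | 16 | 8 ; north | 33 | 6.6 ; south | 28 | 9.33

Group readings by region.
Per group compute: SUM(hour), ROUND(AVG(hour), 2).
  central: ids {3, 16} → SUM(hour)=3, ROUND(AVG(hour), 2)=1.5
  east: ids {4, 8} → SUM(hour)=16, ROUND(AVG(hour), 2)=8
  north: ids {1, 19, 34, 36, 37} → SUM(hour)=33, ROUND(AVG(hour), 2)=6.6
  south: ids {10, 27, 28} → SUM(hour)=28, ROUND(AVG(hour), 2)=9.33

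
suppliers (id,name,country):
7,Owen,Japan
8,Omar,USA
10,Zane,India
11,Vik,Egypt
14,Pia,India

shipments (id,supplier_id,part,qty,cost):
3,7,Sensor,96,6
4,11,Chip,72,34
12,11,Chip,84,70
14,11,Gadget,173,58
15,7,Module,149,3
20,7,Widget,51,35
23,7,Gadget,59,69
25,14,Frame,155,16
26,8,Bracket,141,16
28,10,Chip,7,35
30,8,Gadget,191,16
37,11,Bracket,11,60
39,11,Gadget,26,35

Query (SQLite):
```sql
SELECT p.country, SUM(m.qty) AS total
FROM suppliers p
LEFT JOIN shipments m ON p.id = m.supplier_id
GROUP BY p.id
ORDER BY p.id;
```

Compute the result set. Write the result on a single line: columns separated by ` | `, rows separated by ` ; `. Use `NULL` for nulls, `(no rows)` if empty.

LEFT JOIN keeps every suppliers row; unmatched ones get NULL for shipments columns.
Group by suppliers.id and compute SUM(m.qty). SUM over an all-NULL group is NULL.
  7: ids {3, 15, 20, 23} → SUM(m.qty)=355
  8: ids {26, 30} → SUM(m.qty)=332
  10: ids {28} → SUM(m.qty)=7
  11: ids {4, 12, 14, 37, 39} → SUM(m.qty)=366
  14: ids {25} → SUM(m.qty)=155

Japan | 355 ; USA | 332 ; India | 7 ; Egypt | 366 ; India | 155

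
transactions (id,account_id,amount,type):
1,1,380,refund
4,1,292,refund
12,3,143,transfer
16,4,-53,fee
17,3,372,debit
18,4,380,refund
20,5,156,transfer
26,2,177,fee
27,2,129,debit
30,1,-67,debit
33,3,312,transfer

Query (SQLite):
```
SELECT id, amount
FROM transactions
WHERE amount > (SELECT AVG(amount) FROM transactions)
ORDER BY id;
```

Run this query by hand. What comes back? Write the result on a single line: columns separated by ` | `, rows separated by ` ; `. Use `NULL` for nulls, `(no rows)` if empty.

Scalar subquery: AVG(amount) over all transactions rows = 201.909091 (≈; comparison uses full precision).
Keep rows where amount > that value.

1 | 380 ; 4 | 292 ; 17 | 372 ; 18 | 380 ; 33 | 312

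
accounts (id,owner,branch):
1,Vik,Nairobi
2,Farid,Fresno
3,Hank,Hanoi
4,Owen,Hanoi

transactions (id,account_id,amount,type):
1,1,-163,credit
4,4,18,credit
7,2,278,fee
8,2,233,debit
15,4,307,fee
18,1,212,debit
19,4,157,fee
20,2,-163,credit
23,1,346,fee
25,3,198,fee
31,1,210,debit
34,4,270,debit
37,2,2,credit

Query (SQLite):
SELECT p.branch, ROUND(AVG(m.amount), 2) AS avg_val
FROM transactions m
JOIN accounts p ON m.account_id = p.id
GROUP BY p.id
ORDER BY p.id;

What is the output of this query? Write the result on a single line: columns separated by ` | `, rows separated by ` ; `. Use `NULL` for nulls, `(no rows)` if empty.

Nairobi | 151.25 ; Fresno | 87.5 ; Hanoi | 198 ; Hanoi | 188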